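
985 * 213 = 209805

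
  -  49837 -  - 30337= - 19500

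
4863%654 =285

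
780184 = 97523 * 8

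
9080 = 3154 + 5926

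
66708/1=66708 = 66708.00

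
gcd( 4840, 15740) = 20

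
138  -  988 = -850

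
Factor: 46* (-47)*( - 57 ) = 123234 = 2^1 * 3^1 *19^1*23^1*47^1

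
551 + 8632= 9183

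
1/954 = 1/954 = 0.00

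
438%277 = 161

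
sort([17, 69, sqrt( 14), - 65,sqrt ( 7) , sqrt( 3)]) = [ -65,sqrt( 3),sqrt( 7 ),sqrt( 14),17, 69] 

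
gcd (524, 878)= 2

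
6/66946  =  3/33473= 0.00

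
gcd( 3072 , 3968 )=128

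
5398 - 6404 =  - 1006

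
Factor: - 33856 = - 2^6*23^2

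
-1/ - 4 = 1/4 =0.25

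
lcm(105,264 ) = 9240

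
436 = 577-141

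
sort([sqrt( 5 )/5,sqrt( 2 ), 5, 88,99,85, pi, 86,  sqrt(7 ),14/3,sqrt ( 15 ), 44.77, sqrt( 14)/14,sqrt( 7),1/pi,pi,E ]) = [ sqrt(14)/14,1/pi,  sqrt( 5 )/5,sqrt( 2), sqrt( 7 ), sqrt( 7),E,pi , pi, sqrt( 15 ),14/3, 5, 44.77,85 , 86,88, 99 ] 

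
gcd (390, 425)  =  5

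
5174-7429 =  - 2255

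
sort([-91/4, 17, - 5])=[ - 91/4, - 5,17 ] 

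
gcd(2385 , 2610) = 45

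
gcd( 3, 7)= 1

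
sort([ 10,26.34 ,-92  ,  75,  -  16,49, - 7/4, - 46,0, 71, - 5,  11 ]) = [ - 92, - 46, - 16, - 5, - 7/4,0,10 , 11 , 26.34 , 49, 71 , 75 ]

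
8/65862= 4/32931 = 0.00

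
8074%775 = 324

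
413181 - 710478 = - 297297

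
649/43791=59/3981 = 0.01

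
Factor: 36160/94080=113/294= 2^( - 1 )*3^( - 1)*7^( - 2 )*113^1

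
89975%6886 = 457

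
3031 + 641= 3672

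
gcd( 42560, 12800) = 320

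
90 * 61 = 5490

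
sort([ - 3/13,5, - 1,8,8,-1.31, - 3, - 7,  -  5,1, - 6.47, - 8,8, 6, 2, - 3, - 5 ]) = [ - 8, - 7, - 6.47, - 5, - 5, - 3, -3, - 1.31, - 1, - 3/13, 1 , 2, 5,6,8,8, 8]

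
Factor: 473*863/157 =408199/157 = 11^1*43^1 * 157^(  -  1)*863^1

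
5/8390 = 1/1678  =  0.00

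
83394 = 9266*9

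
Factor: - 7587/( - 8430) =2^( - 1 ) * 3^2*5^( - 1 ) = 9/10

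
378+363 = 741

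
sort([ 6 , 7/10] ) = [ 7/10,  6]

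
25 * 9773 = 244325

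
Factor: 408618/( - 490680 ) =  - 483/580 = - 2^( -2)*3^1*5^(-1) * 7^1*23^1 * 29^( - 1) 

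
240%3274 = 240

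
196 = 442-246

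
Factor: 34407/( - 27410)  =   - 2^ ( - 1)*3^2* 5^( - 1) * 2741^( - 1) * 3823^1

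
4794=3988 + 806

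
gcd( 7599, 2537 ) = 1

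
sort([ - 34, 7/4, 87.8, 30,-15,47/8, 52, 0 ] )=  [ - 34, - 15, 0, 7/4, 47/8, 30,  52, 87.8]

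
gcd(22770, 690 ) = 690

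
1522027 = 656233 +865794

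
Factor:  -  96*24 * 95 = - 218880 = -  2^8*3^2*5^1*19^1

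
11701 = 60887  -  49186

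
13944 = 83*168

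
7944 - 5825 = 2119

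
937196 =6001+931195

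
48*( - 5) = - 240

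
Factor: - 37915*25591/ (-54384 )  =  970282765/54384 = 2^(-4)*3^(  -  1 )*5^1*11^( - 1)*103^( - 1) * 157^1*163^1*7583^1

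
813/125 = 813/125  =  6.50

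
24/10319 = 24/10319 = 0.00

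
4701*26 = 122226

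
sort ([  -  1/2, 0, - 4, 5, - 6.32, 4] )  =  [  -  6.32, - 4, - 1/2,0, 4, 5 ] 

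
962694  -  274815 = 687879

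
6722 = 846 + 5876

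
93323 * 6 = 559938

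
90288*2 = 180576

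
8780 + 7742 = 16522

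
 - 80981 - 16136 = -97117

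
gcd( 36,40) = 4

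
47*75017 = 3525799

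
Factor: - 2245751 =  - 17^1*132103^1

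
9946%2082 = 1618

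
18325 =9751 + 8574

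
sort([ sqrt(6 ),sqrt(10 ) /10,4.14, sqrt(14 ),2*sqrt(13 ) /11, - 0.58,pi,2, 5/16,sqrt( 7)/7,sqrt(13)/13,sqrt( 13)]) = [ -0.58,sqrt( 13)/13,5/16,sqrt(10 ) /10,sqrt( 7 ) /7,2 * sqrt( 13) /11,2,sqrt(6 ),pi,sqrt ( 13),sqrt(14), 4.14 ] 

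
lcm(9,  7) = 63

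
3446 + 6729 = 10175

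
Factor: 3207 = 3^1*1069^1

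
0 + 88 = 88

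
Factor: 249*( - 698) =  - 2^1*3^1*83^1*349^1 = - 173802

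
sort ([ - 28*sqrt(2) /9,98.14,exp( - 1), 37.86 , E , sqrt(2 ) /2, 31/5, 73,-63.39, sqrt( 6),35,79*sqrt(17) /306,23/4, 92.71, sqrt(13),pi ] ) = [-63.39, - 28*sqrt(2)/9,exp( - 1),sqrt(2)/2,79*sqrt ( 17)/306,sqrt( 6),E,pi, sqrt(13),23/4,31/5, 35, 37.86,73,92.71,98.14 ] 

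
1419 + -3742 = -2323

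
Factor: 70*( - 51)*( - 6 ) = 21420 = 2^2*3^2*5^1*7^1*17^1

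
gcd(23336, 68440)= 8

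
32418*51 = 1653318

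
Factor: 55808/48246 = 2^8*3^ ( - 1 )*11^(-1 ) * 17^(-1 ) * 43^( - 1)* 109^1 = 27904/24123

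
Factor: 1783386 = 2^1*3^2 * 11^1*9007^1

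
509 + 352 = 861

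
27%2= 1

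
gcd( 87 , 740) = 1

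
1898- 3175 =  - 1277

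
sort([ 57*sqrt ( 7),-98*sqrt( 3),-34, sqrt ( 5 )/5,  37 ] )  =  [ - 98*sqrt( 3), - 34, sqrt( 5)/5, 37, 57*sqrt( 7 ) ] 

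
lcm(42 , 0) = 0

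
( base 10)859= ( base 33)q1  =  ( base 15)3c4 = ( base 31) RM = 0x35b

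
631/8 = 78 + 7/8 = 78.88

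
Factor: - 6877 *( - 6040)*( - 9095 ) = - 377779742600 = - 2^3*5^2*13^1 *17^1*23^2*107^1* 151^1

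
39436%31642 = 7794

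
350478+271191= 621669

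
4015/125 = 803/25 = 32.12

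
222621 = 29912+192709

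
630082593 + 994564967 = 1624647560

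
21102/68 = 310 + 11/34 = 310.32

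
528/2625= 176/875  =  0.20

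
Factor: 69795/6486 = 495/46 = 2^( - 1)*3^2 * 5^1*11^1*23^(-1) 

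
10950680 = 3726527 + 7224153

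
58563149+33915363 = 92478512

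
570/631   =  570/631  =  0.90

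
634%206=16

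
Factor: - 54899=-13^1 * 41^1*103^1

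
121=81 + 40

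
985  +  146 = 1131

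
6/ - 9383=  - 1 + 9377/9383 = -0.00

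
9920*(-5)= - 49600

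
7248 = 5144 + 2104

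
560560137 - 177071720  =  383488417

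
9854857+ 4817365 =14672222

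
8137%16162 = 8137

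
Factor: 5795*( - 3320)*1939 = - 2^3*5^2*7^1*19^1* 61^1*83^1*277^1 = -37305196600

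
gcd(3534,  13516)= 62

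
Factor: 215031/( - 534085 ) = - 3^1*5^( - 1 )*223^ ( - 1)*229^1*313^1*479^(  -  1) 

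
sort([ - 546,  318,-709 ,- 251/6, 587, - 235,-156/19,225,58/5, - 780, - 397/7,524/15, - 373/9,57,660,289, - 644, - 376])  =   [ - 780 ,  -  709, - 644, - 546, - 376, - 235, - 397/7, - 251/6, - 373/9 , - 156/19,58/5, 524/15 , 57,225, 289, 318 , 587,660]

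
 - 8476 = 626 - 9102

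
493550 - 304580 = 188970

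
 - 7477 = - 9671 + 2194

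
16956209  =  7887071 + 9069138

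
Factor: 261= 3^2 *29^1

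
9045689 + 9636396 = 18682085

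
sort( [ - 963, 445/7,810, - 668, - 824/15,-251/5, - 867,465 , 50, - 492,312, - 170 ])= [- 963, - 867, - 668, - 492, - 170, - 824/15, - 251/5, 50, 445/7,312,465,810 ] 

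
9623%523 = 209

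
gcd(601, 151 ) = 1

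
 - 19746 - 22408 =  - 42154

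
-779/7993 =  -779/7993=- 0.10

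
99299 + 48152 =147451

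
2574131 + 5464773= 8038904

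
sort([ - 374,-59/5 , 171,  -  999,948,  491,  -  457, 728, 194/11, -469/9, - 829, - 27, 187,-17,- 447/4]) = [-999,-829,-457,-374, - 447/4,-469/9 ,-27,  -  17,-59/5,  194/11, 171, 187,  491, 728, 948]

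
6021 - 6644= - 623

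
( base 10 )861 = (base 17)2GB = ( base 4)31131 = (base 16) 35D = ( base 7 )2340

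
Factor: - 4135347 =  - 3^3*103^1 * 1487^1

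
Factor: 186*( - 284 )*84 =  -4437216 = - 2^5*3^2*7^1*31^1 * 71^1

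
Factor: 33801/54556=2^( - 2 )*3^1*19^1*23^(-1) = 57/92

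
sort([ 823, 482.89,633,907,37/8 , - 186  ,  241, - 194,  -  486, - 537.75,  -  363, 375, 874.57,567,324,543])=[ - 537.75,-486, - 363 ,  -  194,-186,37/8 , 241,324, 375, 482.89 , 543 , 567, 633,  823, 874.57 , 907 ]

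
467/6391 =467/6391 = 0.07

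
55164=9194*6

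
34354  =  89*386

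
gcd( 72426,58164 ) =6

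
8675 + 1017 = 9692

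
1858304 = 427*4352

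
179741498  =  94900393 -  - 84841105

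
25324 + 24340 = 49664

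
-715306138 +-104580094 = - 819886232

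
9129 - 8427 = 702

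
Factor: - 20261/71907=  - 3^( - 1)*11^( - 1)*2179^( - 1 )*20261^1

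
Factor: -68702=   -  2^1*34351^1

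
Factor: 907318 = 2^1*453659^1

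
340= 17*20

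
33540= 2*16770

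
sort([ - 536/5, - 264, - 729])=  [ - 729, - 264 , - 536/5] 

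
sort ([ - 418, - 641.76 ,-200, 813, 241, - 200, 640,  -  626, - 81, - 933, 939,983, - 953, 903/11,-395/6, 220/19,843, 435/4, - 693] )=[ - 953, -933, - 693, - 641.76,-626, - 418, - 200, - 200,- 81, -395/6, 220/19, 903/11, 435/4 , 241, 640, 813,843, 939, 983 ]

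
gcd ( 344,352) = 8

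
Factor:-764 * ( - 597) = 456108 = 2^2*3^1 * 191^1 * 199^1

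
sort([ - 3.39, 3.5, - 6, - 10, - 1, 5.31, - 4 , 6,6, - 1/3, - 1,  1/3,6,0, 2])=[  -  10, - 6, - 4, - 3.39, - 1,-1, - 1/3,0,1/3,2,3.5, 5.31, 6, 6,  6] 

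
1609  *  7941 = 12777069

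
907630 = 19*47770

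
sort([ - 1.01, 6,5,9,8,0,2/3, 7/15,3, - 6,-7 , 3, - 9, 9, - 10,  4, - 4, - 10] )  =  [ - 10, - 10, - 9, - 7 , - 6,-4,  -  1.01, 0,  7/15,2/3,3,  3, 4 , 5, 6, 8 , 9,9 ] 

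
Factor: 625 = 5^4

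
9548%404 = 256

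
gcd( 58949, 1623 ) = 1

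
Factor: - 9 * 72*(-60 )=38880 = 2^5*3^5*5^1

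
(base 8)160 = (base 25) 4c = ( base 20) 5C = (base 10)112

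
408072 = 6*68012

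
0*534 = 0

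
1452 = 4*363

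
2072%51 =32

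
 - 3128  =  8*( - 391 )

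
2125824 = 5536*384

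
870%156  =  90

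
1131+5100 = 6231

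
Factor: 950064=2^4 * 3^1*19793^1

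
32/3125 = 32/3125 = 0.01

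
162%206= 162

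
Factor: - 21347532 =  - 2^2 *3^2 * 592987^1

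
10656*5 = 53280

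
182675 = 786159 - 603484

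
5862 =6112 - 250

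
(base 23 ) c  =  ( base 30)c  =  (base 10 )12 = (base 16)C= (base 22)C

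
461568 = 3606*128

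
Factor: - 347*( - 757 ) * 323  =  84845317=17^1 * 19^1*347^1*757^1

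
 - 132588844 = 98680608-231269452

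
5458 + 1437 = 6895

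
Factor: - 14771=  - 14771^1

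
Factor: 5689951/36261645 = 3^(  -  1 )*5^(-1) * 7^ ( - 1)*17^1*197^1*281^ ( - 1)*1229^ ( -1 )*1699^1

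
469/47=469/47 = 9.98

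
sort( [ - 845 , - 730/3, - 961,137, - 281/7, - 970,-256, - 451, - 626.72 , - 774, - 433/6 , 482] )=[ - 970, - 961, - 845, - 774, - 626.72, - 451, - 256,  -  730/3, - 433/6, - 281/7 , 137, 482 ] 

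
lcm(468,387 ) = 20124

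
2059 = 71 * 29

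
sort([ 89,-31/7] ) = [ -31/7,89]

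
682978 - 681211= 1767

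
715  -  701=14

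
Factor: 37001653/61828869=3^(- 1)*13^1*19^(  -  1)*101^1*797^( - 1 )* 1361^( - 1)*28181^1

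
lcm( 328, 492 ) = 984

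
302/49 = 6 + 8/49= 6.16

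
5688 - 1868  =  3820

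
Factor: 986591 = 281^1*3511^1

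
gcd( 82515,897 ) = 3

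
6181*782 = 4833542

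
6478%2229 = 2020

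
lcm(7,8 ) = 56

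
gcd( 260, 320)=20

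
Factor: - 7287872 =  - 2^6*23^1*4951^1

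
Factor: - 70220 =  - 2^2* 5^1*3511^1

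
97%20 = 17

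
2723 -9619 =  - 6896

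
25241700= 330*76490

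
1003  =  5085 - 4082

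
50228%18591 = 13046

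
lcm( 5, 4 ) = 20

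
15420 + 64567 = 79987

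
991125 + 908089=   1899214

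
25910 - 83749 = - 57839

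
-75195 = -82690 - - 7495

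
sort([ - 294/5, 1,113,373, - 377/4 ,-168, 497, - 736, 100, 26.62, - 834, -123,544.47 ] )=[-834, - 736, - 168 , - 123, - 377/4, - 294/5,1, 26.62, 100,113, 373, 497,544.47] 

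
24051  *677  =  16282527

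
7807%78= 7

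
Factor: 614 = 2^1*307^1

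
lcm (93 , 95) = 8835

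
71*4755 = 337605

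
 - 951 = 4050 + - 5001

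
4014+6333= 10347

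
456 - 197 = 259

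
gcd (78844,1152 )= 4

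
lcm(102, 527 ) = 3162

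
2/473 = 2/473 =0.00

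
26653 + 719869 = 746522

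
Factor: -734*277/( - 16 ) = 2^ ( - 3 ) * 277^1 * 367^1  =  101659/8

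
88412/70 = 44206/35   =  1263.03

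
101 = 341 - 240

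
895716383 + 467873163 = 1363589546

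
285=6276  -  5991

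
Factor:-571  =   - 571^1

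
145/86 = 145/86 = 1.69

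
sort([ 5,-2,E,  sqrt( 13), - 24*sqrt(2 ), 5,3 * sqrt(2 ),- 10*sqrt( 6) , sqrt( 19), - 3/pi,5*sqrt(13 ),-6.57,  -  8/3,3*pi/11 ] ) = [ - 24*sqrt(2 ), - 10*sqrt( 6 ), - 6.57, - 8/3, - 2, - 3/pi,3*pi/11, E,sqrt (13 ),3*sqrt ( 2),sqrt(19 ),5 , 5,5*sqrt(13) ] 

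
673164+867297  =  1540461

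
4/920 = 1/230 = 0.00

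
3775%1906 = 1869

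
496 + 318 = 814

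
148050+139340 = 287390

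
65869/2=32934 + 1/2= 32934.50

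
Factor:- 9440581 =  - 499^1*18919^1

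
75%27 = 21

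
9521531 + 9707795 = 19229326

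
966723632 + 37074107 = 1003797739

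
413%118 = 59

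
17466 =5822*3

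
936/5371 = 936/5371 = 0.17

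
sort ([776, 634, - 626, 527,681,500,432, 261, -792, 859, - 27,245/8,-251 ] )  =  [ - 792, - 626, - 251, - 27, 245/8, 261, 432, 500,  527,634,681, 776, 859 ]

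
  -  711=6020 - 6731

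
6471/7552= 6471/7552= 0.86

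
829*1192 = 988168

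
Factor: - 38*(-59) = 2242 = 2^1*19^1*59^1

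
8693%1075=93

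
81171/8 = 10146 + 3/8 = 10146.38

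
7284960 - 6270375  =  1014585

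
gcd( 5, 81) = 1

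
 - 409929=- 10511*39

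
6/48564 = 1/8094 = 0.00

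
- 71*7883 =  - 559693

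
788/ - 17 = -788/17=- 46.35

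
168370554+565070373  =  733440927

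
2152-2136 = 16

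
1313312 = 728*1804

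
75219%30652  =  13915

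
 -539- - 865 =326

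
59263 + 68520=127783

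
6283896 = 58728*107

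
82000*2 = 164000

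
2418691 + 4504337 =6923028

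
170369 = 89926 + 80443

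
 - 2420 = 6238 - 8658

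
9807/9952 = 9807/9952  =  0.99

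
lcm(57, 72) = 1368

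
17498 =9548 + 7950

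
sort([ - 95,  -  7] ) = [-95, - 7 ] 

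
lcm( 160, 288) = 1440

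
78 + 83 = 161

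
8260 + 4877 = 13137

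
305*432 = 131760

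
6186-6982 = - 796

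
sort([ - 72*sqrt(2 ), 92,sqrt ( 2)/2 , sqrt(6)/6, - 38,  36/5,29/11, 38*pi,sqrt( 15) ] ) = [ - 72*sqrt(2), - 38, sqrt(6 )/6,sqrt( 2)/2, 29/11,  sqrt( 15), 36/5, 92 , 38 * pi ] 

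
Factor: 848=2^4*53^1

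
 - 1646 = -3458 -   -  1812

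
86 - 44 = 42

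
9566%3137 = 155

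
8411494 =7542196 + 869298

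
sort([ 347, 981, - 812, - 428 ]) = [ - 812, - 428,347 , 981] 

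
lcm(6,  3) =6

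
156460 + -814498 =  -658038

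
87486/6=14581 = 14581.00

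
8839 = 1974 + 6865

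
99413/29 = 3428 + 1/29 =3428.03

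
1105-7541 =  - 6436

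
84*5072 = 426048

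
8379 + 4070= 12449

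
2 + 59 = 61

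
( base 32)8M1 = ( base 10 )8897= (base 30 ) 9qh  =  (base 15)2982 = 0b10001011000001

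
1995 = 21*95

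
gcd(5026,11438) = 14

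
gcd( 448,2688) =448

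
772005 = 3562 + 768443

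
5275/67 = 78 + 49/67 = 78.73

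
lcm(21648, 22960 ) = 757680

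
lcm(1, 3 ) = 3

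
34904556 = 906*38526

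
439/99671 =439/99671   =  0.00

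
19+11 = 30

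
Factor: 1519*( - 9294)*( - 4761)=2^1 * 3^3*7^2 *23^2 * 31^1*1549^1 = 67213826946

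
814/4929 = 814/4929 = 0.17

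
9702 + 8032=17734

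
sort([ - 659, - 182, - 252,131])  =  [ - 659, - 252,-182 , 131] 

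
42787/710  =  42787/710 = 60.26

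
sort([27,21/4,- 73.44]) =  [  -  73.44,  21/4, 27]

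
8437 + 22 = 8459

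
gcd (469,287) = 7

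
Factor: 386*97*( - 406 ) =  - 2^2 * 7^1*29^1*97^1*193^1 = -  15201452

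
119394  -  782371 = - 662977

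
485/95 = 5+2/19= 5.11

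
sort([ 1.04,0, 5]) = [0,1.04, 5 ] 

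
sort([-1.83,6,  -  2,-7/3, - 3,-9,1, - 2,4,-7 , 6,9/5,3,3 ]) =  [ - 9, - 7, - 3,-7/3, -2,- 2, - 1.83,1, 9/5, 3,3, 4, 6,6] 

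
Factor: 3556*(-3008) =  - 10696448 = - 2^8*7^1*47^1*127^1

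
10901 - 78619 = -67718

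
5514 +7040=12554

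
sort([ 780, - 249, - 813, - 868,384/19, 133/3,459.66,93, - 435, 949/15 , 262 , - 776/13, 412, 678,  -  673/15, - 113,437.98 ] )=[- 868, - 813, - 435 ,- 249,  -  113, - 776/13,-673/15,384/19,133/3 , 949/15 , 93,  262, 412,437.98, 459.66, 678,780 ] 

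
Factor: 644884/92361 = 2^2*3^ ( - 1)*17^ ( - 1)*1811^( - 1 )*161221^1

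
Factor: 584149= 449^1*1301^1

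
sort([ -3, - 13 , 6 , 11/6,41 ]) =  [-13, - 3,11/6,6,41 ] 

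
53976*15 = 809640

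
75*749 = 56175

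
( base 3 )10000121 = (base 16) 89b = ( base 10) 2203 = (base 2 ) 100010011011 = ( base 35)1RX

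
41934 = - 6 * ( - 6989 )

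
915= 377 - - 538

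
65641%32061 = 1519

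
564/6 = 94 = 94.00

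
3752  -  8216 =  - 4464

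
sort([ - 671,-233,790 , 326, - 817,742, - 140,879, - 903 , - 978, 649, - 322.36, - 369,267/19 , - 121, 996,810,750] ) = [ - 978,-903, - 817, - 671,-369, - 322.36,-233, - 140, - 121, 267/19, 326, 649,742,750,790,810, 879,  996 ] 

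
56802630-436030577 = -379227947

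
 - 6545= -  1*6545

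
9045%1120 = 85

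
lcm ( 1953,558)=3906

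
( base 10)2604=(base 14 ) d40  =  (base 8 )5054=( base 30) 2qo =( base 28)390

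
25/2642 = 25/2642 = 0.01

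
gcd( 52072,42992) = 8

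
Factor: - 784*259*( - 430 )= 87314080 = 2^5*5^1 * 7^3*37^1*43^1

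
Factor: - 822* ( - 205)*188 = 2^3*3^1*5^1*41^1*47^1*137^1 = 31679880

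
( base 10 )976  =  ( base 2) 1111010000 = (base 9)1304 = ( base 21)24A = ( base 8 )1720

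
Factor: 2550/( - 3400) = -2^( - 2) *3^1  =  -3/4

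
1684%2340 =1684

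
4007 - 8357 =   -  4350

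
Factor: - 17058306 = - 2^1 * 3^1*2843051^1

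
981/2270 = 981/2270= 0.43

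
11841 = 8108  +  3733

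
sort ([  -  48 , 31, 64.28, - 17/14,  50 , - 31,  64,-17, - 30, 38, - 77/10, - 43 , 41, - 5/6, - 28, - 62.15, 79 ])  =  [  -  62.15, - 48, - 43, - 31, - 30, - 28, - 17 , - 77/10, - 17/14, - 5/6, 31, 38  ,  41, 50,64, 64.28,79]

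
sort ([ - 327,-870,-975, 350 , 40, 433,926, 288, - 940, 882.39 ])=[ - 975, - 940,-870, - 327,40, 288  ,  350,433,882.39, 926 ] 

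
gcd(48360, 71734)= 806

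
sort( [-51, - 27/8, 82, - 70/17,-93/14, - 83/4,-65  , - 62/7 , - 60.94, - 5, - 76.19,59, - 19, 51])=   [-76.19, - 65,-60.94,  -  51 ,-83/4,-19, - 62/7  ,-93/14, - 5, - 70/17, - 27/8, 51, 59,82]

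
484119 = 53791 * 9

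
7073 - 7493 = -420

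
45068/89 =506 + 34/89 =506.38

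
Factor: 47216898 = 2^1*3^3*874387^1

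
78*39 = 3042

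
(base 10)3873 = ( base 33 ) 3ic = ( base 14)15A9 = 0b111100100001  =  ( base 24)6H9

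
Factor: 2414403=3^2*268267^1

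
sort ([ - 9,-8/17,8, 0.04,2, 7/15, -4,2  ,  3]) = [-9, - 4, - 8/17,0.04 , 7/15,2,2,3,8]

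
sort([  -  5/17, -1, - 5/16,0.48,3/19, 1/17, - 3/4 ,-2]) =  [ - 2 , - 1,- 3/4, - 5/16 , - 5/17 , 1/17,3/19,0.48 ]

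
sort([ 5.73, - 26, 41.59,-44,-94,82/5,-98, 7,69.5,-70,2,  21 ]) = [  -  98  , - 94, - 70, - 44, - 26, 2,  5.73,  7,82/5,21,41.59, 69.5] 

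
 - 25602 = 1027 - 26629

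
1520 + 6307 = 7827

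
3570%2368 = 1202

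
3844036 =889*4324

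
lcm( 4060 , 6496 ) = 32480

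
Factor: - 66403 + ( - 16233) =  - 82636  =  -  2^2 * 73^1*283^1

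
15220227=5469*2783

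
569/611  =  569/611 = 0.93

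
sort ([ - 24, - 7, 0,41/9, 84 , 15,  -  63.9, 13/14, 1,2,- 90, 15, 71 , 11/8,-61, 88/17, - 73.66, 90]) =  [ - 90,-73.66, - 63.9, - 61, - 24, - 7, 0, 13/14,1,11/8, 2,41/9,88/17, 15, 15, 71,  84, 90]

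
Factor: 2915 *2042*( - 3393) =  - 2^1*3^2*5^1*11^1 * 13^1*29^1*53^1*1021^1  =  -  20196594990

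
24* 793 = 19032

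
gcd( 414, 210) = 6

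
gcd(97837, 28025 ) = 1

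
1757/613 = 2 + 531/613 = 2.87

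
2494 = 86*29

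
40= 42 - 2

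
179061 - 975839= - 796778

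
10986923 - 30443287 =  - 19456364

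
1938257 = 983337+954920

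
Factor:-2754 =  - 2^1*3^4*17^1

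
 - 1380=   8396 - 9776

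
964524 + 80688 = 1045212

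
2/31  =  2/31=   0.06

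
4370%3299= 1071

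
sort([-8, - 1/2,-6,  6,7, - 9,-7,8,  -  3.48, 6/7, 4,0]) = [-9, - 8, - 7,  -  6, - 3.48  , - 1/2, 0, 6/7 , 4,  6,7,8]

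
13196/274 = 6598/137 = 48.16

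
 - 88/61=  - 2+34/61 = -1.44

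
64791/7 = 64791/7 = 9255.86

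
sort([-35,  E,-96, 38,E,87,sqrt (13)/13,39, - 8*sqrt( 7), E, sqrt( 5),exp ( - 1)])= [ - 96,-35, - 8 * sqrt (7),sqrt(13)/13, exp ( - 1),sqrt(5 ), E,E,E , 38, 39, 87]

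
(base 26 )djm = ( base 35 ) 7kt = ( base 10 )9304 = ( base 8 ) 22130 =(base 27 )ckg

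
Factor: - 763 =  -7^1 * 109^1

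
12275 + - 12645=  - 370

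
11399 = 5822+5577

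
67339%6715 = 189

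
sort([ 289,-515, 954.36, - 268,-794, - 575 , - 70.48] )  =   [ -794,-575, - 515, - 268, - 70.48,289,954.36 ] 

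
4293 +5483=9776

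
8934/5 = 1786 + 4/5 = 1786.80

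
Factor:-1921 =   -  17^1*113^1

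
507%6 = 3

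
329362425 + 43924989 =373287414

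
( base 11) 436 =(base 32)gb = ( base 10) 523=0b1000001011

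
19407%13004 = 6403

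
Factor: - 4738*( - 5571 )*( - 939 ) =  - 24785278722 = - 2^1*3^3*23^1 * 103^1*313^1*619^1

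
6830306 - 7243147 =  - 412841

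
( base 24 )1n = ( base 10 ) 47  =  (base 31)1g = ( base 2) 101111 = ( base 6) 115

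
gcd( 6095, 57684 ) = 23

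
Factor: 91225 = 5^2*41^1*89^1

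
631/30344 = 631/30344=0.02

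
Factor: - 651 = -3^1*7^1*31^1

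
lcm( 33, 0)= 0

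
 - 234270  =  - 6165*38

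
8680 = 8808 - 128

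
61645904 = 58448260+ 3197644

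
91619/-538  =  -91619/538 =- 170.30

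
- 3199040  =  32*( - 99970) 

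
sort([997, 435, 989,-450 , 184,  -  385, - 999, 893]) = [ - 999, - 450, - 385,  184,435,893 , 989,997]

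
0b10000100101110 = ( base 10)8494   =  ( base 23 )g17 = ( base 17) 1C6B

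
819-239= 580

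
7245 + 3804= 11049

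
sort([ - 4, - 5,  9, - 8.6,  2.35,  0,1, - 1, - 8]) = [ - 8.6,  -  8, - 5,-4, - 1,0,1, 2.35,9]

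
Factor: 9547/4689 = 3^(-2 )*521^(-1)*9547^1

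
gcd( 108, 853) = 1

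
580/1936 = 145/484 =0.30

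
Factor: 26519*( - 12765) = -3^1*5^1 * 23^2*37^1 *1153^1=-338515035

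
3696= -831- - 4527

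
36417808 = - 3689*(  -  9872 )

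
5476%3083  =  2393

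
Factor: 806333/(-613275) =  - 3^( - 1 )*5^ ( - 2)*11^1*13^( - 1 )*17^( - 1 )*37^( - 1)*73303^1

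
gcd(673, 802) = 1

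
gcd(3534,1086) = 6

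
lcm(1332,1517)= 54612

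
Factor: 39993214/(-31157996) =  - 19996607/15578998 = - 2^ ( - 1)*17^1*19^1*37^ ( - 1)*61909^1*210527^( - 1)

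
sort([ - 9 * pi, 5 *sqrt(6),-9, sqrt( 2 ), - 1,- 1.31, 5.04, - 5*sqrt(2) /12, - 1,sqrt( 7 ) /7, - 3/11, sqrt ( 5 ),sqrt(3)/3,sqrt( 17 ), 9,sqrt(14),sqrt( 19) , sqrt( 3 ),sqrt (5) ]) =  [ - 9*pi ,-9, - 1.31 , - 1, - 1,  -  5*sqrt( 2)/12,-3/11,sqrt(7)/7, sqrt( 3)/3, sqrt( 2),  sqrt(3), sqrt( 5 ),  sqrt(5) , sqrt( 14), sqrt( 17 ),sqrt( 19 ),5.04,9,  5*sqrt(6) ]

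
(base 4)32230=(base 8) 1654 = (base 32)TC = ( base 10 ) 940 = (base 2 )1110101100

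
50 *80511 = 4025550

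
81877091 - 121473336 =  - 39596245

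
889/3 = 889/3=296.33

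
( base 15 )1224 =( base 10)3859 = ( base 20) 9CJ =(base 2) 111100010011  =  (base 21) 8fg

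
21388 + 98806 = 120194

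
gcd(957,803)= 11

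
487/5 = 487/5 = 97.40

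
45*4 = 180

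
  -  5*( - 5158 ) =25790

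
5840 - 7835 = - 1995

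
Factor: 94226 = 2^1 * 11^1*4283^1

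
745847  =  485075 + 260772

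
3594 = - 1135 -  - 4729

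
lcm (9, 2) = 18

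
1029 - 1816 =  - 787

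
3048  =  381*8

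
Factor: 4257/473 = 9=3^2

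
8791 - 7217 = 1574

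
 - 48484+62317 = 13833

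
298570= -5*( - 59714)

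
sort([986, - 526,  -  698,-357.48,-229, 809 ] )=[- 698, - 526, - 357.48, - 229, 809, 986]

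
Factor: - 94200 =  - 2^3*3^1*5^2 * 157^1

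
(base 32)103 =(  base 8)2003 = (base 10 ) 1027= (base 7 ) 2665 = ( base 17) 397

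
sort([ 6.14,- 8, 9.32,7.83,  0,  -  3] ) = [ - 8,-3, 0,6.14 , 7.83, 9.32 ]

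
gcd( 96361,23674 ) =1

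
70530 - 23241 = 47289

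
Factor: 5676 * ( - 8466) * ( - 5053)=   2^3 * 3^2 * 11^1*17^1 * 31^1*43^1*83^1* 163^1 = 242811889848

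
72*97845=7044840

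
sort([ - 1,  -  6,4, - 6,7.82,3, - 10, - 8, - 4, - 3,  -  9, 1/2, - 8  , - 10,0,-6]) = [ - 10, - 10, - 9, - 8, - 8, -6,- 6,-6, - 4,  -  3, - 1,0,1/2 , 3,4,7.82 ] 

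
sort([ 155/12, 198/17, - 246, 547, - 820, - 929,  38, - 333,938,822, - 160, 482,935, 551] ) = [ - 929, - 820, - 333, - 246, - 160, 198/17,155/12, 38, 482,547, 551 , 822 , 935, 938]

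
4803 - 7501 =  - 2698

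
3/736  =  3/736  =  0.00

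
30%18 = 12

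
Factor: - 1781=-13^1*137^1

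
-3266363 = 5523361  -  8789724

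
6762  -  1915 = 4847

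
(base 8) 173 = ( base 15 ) 83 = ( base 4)1323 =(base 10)123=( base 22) 5d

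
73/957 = 73/957 = 0.08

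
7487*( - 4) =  - 29948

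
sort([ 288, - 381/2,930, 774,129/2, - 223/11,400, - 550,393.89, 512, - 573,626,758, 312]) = [ - 573,  -  550, - 381/2, - 223/11, 129/2, 288,312, 393.89 , 400 , 512, 626,758 , 774 , 930 ] 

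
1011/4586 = 1011/4586= 0.22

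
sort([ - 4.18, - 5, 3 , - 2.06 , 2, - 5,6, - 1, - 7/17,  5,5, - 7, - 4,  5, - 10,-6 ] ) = [- 10, - 7,-6, - 5, - 5, - 4.18,-4, -2.06,-1 , - 7/17,2, 3 , 5,5, 5,  6 ] 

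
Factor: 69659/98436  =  2^( - 2 )*3^(-1)*13^(- 1)*41^1*631^ (-1)*1699^1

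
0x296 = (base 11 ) 552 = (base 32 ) km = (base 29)MO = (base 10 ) 662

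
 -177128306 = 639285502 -816413808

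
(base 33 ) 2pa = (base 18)957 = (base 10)3013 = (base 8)5705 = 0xbc5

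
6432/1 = 6432=6432.00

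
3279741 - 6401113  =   - 3121372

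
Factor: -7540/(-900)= 377/45 = 3^( - 2 )*5^( - 1)*13^1*29^1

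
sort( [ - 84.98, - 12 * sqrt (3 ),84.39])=[- 84.98,-12*sqrt (3),84.39]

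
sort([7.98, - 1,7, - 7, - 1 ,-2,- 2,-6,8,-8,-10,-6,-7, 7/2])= [-10,-8, - 7,-7 ,-6, - 6,-2, -2 ,-1, - 1,7/2,7, 7.98 , 8 ]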